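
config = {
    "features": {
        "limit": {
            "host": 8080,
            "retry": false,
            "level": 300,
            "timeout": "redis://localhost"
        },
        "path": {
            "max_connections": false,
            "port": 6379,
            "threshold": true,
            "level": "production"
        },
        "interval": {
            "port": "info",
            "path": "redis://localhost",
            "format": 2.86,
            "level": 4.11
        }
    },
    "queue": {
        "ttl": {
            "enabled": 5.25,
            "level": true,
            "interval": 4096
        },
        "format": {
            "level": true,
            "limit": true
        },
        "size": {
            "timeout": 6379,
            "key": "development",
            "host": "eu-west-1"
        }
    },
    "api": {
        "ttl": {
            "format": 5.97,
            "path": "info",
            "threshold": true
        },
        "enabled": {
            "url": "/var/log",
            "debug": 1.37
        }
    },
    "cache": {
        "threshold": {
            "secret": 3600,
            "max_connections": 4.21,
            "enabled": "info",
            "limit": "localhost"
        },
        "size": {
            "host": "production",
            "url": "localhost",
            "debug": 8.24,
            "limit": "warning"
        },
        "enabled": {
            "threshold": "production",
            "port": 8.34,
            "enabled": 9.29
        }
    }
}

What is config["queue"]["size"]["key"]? "development"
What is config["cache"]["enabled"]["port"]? 8.34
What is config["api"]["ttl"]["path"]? "info"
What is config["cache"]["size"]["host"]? "production"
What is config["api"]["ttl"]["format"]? 5.97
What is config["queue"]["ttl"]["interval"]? 4096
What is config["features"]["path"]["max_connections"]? False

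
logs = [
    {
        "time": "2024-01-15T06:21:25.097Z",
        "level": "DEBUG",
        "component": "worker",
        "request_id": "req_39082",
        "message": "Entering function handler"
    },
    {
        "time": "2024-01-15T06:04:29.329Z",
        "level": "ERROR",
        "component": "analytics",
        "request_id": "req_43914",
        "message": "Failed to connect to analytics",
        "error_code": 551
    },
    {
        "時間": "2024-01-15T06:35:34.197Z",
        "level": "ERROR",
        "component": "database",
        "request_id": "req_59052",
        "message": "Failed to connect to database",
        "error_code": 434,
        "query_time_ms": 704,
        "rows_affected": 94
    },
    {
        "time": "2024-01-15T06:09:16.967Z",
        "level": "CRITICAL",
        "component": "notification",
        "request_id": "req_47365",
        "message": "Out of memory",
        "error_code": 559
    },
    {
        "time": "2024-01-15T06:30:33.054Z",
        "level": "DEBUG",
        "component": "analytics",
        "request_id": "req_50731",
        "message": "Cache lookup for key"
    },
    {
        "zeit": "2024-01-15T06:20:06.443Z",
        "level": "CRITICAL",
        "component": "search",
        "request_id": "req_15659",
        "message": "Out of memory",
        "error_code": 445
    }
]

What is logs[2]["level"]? "ERROR"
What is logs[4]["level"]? "DEBUG"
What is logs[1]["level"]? "ERROR"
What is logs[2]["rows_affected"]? 94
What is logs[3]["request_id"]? "req_47365"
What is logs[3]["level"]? "CRITICAL"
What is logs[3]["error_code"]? 559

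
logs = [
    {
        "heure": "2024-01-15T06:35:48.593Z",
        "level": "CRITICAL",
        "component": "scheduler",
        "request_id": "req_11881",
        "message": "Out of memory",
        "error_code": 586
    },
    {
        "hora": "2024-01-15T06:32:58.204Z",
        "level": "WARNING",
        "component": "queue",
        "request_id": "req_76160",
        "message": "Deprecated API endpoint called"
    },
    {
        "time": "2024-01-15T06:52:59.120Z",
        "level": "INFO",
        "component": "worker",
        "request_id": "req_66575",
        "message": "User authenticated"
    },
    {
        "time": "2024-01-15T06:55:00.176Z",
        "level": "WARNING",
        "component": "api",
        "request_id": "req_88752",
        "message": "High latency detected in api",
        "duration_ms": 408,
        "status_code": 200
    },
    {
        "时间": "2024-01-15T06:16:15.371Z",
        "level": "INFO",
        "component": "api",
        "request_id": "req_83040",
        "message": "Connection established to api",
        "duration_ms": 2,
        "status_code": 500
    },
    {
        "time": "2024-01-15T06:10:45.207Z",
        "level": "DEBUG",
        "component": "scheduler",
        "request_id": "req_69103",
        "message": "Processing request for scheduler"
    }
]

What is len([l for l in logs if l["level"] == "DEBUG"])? 1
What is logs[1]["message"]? "Deprecated API endpoint called"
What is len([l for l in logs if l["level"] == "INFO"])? 2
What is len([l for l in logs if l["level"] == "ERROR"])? 0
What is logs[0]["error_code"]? 586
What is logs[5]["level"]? "DEBUG"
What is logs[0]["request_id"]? "req_11881"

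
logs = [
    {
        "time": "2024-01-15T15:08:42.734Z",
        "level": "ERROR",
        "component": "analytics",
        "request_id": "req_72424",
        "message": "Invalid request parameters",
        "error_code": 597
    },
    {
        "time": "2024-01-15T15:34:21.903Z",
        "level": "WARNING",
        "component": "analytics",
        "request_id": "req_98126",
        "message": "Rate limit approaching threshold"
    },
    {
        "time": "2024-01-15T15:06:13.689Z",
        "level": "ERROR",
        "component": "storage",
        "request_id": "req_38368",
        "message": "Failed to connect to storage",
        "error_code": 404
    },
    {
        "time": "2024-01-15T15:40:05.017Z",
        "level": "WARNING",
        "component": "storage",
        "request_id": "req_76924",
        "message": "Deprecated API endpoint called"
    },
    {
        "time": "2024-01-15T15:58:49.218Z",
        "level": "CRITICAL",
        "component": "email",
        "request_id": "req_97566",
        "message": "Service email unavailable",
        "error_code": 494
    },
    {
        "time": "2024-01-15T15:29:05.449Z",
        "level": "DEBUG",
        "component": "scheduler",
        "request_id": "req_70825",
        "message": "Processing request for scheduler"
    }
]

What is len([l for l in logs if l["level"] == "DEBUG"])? 1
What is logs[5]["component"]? "scheduler"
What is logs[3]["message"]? "Deprecated API endpoint called"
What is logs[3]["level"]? "WARNING"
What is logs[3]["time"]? "2024-01-15T15:40:05.017Z"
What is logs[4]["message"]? "Service email unavailable"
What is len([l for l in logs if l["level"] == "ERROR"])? 2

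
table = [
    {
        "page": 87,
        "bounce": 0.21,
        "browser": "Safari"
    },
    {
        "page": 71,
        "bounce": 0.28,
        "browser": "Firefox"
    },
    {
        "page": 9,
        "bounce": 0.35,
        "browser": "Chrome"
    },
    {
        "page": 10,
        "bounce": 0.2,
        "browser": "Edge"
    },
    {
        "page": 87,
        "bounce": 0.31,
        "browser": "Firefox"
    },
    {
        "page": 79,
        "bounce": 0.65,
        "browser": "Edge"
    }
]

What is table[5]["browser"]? "Edge"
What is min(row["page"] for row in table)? 9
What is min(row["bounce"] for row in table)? 0.2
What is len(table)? 6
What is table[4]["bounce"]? 0.31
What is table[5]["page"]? 79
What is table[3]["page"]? 10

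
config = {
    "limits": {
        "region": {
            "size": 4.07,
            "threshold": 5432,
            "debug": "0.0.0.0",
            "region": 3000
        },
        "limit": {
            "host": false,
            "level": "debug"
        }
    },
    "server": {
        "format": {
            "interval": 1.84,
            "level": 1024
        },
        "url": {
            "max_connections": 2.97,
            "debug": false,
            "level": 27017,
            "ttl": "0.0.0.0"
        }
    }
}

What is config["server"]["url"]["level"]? 27017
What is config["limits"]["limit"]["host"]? False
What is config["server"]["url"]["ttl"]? "0.0.0.0"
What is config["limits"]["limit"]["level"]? "debug"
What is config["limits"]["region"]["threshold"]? 5432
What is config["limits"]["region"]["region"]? 3000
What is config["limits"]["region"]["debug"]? "0.0.0.0"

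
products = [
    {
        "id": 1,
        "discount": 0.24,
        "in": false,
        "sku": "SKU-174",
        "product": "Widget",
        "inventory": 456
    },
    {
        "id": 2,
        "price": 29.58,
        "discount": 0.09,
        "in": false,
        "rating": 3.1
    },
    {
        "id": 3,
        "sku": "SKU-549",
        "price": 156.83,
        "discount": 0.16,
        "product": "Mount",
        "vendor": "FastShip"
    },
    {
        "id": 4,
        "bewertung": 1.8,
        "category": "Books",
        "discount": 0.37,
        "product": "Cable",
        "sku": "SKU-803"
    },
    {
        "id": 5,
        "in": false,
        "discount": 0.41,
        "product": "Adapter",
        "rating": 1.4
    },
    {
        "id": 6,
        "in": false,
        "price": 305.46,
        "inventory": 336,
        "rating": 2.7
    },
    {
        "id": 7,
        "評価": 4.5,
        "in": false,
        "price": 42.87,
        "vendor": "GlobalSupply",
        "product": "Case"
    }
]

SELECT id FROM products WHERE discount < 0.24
[2, 3]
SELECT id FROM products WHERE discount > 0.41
[]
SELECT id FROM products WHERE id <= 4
[1, 2, 3, 4]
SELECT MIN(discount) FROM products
0.09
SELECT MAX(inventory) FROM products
456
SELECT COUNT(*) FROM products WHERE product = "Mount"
1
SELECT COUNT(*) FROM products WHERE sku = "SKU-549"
1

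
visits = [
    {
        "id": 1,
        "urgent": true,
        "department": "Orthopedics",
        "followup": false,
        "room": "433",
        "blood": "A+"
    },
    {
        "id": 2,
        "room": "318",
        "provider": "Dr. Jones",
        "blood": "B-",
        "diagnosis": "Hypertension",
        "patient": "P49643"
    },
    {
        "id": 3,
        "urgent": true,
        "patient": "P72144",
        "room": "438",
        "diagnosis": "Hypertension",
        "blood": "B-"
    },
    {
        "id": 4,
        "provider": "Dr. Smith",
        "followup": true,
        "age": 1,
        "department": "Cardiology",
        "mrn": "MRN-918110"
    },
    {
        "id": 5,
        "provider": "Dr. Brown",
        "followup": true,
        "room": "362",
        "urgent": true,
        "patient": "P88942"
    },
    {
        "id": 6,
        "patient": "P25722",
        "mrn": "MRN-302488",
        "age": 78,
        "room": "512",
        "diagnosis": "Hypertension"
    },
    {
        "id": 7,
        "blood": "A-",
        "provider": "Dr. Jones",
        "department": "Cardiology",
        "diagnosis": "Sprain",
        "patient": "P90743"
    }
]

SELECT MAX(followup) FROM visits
True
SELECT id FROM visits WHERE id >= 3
[3, 4, 5, 6, 7]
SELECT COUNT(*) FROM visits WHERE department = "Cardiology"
2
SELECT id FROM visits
[1, 2, 3, 4, 5, 6, 7]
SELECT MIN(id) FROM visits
1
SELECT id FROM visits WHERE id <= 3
[1, 2, 3]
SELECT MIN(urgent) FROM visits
True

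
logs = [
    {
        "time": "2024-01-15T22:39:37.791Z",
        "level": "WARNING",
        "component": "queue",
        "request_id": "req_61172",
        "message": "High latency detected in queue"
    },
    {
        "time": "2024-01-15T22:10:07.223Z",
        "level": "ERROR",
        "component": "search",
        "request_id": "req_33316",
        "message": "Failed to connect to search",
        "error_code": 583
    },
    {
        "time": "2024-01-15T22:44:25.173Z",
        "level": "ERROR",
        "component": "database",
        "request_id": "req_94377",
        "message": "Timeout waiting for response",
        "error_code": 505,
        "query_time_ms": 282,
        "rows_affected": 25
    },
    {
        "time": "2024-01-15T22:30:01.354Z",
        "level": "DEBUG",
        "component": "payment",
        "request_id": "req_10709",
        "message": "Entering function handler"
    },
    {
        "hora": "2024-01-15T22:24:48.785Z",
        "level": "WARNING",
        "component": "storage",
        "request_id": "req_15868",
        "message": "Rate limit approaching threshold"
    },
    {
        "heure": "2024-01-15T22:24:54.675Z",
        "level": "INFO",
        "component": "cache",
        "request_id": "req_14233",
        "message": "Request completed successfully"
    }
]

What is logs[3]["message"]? "Entering function handler"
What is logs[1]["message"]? "Failed to connect to search"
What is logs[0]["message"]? "High latency detected in queue"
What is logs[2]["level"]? "ERROR"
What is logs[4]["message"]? "Rate limit approaching threshold"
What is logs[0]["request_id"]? "req_61172"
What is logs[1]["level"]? "ERROR"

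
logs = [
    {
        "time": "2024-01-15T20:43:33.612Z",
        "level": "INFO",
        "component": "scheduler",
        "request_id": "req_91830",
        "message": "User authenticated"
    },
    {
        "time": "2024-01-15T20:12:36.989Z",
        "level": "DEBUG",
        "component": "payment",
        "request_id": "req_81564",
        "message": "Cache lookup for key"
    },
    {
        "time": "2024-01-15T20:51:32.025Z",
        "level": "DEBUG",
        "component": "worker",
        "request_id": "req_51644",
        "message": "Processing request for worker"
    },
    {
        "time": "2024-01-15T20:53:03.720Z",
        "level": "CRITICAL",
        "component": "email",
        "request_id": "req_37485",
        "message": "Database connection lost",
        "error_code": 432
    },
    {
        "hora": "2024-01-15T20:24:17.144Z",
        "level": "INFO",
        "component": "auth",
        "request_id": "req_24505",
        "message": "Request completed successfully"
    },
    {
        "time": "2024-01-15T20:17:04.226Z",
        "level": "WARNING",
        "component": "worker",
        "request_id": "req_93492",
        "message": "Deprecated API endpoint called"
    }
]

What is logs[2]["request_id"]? "req_51644"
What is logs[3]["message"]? "Database connection lost"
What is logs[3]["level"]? "CRITICAL"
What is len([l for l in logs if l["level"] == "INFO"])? 2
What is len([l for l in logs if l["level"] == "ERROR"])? 0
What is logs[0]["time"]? "2024-01-15T20:43:33.612Z"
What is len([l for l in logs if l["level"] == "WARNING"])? 1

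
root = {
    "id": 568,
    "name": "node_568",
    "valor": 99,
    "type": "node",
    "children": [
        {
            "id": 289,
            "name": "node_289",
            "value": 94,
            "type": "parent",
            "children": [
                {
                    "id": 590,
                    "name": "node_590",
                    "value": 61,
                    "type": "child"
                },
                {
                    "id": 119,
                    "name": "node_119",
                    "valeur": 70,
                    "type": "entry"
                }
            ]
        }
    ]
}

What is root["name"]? "node_568"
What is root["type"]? "node"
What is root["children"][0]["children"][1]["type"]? "entry"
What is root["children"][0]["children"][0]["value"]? 61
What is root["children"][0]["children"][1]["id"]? 119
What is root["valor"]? 99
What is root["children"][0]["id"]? 289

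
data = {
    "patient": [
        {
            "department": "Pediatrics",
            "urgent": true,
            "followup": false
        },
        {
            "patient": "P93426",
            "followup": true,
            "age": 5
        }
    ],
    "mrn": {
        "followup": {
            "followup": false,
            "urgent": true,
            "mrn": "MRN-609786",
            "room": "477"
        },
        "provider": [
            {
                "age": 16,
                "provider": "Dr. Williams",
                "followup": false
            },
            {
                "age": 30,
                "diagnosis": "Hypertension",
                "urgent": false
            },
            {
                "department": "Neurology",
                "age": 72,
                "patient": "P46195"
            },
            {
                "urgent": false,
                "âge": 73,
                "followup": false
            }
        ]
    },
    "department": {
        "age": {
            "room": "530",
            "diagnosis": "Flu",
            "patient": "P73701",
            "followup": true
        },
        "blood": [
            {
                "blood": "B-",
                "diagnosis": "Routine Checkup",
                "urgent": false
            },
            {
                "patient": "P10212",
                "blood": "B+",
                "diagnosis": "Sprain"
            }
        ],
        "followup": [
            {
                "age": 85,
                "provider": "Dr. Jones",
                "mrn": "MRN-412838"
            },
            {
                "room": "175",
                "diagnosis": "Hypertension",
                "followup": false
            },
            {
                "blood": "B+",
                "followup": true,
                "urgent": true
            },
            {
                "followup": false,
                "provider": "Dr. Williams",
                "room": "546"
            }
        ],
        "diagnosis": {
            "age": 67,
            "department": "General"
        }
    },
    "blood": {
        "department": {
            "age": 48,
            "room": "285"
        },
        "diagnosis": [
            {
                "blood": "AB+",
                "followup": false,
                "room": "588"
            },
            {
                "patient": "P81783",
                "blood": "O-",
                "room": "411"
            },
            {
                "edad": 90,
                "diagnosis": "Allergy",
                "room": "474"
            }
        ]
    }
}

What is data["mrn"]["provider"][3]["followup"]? False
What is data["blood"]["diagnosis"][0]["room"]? "588"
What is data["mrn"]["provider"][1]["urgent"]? False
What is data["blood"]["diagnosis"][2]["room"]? "474"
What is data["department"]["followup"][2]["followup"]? True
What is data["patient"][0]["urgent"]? True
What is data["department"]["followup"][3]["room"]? "546"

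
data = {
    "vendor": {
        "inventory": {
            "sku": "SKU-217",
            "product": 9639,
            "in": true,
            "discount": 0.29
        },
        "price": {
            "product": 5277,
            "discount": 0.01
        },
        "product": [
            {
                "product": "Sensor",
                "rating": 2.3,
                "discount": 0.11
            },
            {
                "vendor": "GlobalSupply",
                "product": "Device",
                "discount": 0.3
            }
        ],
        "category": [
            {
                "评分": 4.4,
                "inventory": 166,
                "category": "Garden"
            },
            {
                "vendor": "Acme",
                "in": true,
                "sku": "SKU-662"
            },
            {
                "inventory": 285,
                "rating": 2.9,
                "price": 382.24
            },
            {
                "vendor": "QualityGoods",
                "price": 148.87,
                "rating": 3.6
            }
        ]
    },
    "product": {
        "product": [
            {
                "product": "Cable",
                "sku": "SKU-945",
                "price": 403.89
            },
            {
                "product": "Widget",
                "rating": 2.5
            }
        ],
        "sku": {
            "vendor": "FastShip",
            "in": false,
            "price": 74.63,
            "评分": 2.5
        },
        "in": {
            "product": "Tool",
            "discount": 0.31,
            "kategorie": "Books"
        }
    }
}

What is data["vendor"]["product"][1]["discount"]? 0.3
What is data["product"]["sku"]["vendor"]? "FastShip"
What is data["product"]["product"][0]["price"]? 403.89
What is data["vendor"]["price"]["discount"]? 0.01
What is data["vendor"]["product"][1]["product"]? "Device"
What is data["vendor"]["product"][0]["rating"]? 2.3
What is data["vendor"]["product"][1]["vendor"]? "GlobalSupply"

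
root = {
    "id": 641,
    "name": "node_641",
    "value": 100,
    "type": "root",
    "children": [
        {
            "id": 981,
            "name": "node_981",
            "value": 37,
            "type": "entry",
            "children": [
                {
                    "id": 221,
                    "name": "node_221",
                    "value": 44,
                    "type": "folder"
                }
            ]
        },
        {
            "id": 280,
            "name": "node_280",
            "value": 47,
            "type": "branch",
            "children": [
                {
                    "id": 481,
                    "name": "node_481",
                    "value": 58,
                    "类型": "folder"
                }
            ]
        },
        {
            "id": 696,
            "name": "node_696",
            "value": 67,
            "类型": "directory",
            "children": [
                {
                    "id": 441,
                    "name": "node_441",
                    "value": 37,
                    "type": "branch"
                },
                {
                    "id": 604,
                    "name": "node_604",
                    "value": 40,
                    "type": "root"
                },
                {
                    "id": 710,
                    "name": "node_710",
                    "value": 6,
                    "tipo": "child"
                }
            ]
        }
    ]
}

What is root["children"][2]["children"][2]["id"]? 710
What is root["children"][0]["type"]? "entry"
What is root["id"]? 641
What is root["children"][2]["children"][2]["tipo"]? "child"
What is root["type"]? "root"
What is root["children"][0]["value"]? 37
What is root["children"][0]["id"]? 981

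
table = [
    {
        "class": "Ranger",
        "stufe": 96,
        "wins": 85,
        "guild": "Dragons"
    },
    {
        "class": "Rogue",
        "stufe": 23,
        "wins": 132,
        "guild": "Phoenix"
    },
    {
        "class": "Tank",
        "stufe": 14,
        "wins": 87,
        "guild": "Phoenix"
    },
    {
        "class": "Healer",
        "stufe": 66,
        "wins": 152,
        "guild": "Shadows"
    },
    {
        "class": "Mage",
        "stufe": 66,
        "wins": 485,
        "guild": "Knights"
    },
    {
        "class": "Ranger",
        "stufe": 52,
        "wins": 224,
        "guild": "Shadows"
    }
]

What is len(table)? 6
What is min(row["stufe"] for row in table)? 14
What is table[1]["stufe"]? 23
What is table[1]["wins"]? 132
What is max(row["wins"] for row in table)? 485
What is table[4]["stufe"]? 66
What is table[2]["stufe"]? 14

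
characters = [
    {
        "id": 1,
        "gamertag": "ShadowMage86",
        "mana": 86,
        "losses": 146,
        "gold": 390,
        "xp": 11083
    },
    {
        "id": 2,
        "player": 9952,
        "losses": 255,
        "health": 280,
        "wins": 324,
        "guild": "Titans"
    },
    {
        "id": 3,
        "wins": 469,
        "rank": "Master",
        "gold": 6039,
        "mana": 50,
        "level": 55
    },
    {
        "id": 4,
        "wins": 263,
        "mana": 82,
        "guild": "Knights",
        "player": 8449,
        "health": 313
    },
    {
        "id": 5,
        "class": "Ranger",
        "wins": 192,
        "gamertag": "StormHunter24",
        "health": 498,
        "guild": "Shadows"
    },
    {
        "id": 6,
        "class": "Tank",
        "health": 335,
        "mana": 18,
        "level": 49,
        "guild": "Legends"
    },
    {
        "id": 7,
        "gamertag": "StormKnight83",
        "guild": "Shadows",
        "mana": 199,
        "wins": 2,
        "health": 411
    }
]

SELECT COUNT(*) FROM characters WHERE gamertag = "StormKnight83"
1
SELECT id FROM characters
[1, 2, 3, 4, 5, 6, 7]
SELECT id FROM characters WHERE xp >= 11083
[1]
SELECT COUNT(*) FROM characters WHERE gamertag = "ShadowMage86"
1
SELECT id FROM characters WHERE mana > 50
[1, 4, 7]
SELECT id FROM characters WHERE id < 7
[1, 2, 3, 4, 5, 6]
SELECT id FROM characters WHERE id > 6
[7]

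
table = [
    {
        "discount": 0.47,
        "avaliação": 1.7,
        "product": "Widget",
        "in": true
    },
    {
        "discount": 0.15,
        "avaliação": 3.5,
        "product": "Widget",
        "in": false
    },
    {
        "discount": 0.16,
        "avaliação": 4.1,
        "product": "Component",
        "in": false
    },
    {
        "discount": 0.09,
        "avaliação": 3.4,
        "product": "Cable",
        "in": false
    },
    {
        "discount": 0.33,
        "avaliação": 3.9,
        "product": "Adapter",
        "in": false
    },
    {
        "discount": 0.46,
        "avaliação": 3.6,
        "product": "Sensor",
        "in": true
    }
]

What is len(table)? 6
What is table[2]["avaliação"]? 4.1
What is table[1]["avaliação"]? 3.5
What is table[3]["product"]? "Cable"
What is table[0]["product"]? "Widget"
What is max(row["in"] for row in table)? True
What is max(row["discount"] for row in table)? 0.47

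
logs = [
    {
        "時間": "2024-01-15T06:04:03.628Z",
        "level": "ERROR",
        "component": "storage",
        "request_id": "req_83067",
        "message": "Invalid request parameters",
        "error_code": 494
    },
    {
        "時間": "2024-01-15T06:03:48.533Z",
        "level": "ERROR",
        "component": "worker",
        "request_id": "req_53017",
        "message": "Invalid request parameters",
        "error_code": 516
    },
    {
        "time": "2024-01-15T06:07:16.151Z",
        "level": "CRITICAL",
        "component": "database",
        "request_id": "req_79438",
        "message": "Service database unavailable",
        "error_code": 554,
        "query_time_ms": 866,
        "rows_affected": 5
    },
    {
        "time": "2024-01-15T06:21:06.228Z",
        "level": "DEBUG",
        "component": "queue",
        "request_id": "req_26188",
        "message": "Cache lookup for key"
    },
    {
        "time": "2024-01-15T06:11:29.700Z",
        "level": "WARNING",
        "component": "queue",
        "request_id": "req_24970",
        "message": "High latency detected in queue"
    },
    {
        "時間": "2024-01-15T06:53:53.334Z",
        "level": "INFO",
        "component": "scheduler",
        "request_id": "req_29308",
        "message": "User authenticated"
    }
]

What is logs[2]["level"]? "CRITICAL"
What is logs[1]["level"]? "ERROR"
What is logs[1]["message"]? "Invalid request parameters"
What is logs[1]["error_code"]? 516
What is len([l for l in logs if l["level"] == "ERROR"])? 2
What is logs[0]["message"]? "Invalid request parameters"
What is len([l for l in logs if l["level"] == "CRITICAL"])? 1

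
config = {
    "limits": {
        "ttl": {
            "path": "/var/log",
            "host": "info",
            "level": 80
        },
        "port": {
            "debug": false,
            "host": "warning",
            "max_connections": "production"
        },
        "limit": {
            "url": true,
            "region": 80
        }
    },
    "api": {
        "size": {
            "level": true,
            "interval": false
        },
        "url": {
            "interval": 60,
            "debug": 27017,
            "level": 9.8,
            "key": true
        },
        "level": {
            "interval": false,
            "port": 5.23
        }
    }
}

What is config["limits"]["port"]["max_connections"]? "production"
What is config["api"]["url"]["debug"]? 27017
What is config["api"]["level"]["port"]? 5.23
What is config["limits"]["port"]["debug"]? False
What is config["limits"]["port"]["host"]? "warning"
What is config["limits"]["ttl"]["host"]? "info"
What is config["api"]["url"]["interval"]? 60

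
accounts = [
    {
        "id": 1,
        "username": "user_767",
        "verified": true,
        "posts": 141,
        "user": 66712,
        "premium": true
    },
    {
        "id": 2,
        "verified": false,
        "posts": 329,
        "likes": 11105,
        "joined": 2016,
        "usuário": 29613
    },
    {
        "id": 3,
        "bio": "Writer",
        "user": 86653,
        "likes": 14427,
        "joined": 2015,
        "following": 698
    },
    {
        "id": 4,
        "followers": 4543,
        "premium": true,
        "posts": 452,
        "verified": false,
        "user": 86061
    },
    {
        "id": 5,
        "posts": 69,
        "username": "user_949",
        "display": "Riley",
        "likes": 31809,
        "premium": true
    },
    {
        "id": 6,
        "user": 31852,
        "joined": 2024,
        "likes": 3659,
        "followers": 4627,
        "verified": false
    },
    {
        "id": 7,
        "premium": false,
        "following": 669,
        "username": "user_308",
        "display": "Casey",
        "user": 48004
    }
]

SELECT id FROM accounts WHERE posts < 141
[5]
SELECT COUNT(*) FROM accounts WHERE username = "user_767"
1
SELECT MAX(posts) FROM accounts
452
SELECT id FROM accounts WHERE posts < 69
[]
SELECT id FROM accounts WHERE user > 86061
[3]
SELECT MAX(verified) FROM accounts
True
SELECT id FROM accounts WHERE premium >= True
[1, 4, 5]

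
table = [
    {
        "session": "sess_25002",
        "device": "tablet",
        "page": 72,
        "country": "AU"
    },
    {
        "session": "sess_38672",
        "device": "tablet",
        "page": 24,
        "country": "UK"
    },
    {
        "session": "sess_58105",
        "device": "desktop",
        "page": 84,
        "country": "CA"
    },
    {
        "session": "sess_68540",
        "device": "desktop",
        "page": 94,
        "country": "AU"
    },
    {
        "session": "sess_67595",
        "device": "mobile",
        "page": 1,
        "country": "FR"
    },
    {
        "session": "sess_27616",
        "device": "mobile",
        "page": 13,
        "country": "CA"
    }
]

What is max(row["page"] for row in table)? 94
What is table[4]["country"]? "FR"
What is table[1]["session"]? "sess_38672"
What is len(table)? 6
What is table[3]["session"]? "sess_68540"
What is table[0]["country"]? "AU"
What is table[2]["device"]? "desktop"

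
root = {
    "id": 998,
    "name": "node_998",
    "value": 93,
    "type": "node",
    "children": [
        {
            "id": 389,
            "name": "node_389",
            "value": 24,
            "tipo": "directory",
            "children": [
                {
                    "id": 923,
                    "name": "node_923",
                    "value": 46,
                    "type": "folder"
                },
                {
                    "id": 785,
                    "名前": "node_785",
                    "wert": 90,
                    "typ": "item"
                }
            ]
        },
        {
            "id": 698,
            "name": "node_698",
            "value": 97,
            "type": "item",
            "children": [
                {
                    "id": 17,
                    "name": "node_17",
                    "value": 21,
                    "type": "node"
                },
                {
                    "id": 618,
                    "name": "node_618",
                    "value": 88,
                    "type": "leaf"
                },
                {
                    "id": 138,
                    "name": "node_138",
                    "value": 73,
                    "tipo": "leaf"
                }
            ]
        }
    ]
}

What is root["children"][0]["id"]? 389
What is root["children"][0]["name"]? "node_389"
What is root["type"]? "node"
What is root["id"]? 998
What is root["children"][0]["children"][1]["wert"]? 90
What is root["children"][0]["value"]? 24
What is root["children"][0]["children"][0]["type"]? "folder"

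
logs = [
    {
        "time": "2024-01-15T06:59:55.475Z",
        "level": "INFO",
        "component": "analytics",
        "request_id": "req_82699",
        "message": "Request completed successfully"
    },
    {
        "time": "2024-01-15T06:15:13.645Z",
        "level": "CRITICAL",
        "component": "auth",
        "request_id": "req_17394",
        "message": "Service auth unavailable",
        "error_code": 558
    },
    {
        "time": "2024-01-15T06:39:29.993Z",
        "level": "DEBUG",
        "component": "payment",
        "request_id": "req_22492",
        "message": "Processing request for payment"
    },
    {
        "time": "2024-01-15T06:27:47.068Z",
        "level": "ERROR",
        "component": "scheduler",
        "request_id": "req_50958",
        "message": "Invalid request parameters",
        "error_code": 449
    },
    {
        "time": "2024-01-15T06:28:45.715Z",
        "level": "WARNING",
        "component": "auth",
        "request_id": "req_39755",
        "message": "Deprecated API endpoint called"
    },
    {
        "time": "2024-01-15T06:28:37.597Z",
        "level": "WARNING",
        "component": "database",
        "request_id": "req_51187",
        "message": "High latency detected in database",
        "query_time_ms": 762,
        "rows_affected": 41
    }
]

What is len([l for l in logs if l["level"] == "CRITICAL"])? 1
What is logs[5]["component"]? "database"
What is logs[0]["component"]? "analytics"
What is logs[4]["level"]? "WARNING"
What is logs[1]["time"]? "2024-01-15T06:15:13.645Z"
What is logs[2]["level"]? "DEBUG"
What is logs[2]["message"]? "Processing request for payment"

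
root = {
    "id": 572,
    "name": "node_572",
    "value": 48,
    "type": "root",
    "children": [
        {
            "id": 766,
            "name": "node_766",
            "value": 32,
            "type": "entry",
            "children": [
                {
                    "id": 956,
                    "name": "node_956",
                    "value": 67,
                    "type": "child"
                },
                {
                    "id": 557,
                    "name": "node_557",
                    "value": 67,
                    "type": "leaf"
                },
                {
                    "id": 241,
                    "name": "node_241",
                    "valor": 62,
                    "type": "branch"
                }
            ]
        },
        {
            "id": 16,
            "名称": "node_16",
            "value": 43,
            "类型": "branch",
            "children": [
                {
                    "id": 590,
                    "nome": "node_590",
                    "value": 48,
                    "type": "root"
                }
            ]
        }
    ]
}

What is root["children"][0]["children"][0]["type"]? "child"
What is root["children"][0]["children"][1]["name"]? "node_557"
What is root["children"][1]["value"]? 43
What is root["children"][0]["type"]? "entry"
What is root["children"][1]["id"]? 16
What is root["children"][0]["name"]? "node_766"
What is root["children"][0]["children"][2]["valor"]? 62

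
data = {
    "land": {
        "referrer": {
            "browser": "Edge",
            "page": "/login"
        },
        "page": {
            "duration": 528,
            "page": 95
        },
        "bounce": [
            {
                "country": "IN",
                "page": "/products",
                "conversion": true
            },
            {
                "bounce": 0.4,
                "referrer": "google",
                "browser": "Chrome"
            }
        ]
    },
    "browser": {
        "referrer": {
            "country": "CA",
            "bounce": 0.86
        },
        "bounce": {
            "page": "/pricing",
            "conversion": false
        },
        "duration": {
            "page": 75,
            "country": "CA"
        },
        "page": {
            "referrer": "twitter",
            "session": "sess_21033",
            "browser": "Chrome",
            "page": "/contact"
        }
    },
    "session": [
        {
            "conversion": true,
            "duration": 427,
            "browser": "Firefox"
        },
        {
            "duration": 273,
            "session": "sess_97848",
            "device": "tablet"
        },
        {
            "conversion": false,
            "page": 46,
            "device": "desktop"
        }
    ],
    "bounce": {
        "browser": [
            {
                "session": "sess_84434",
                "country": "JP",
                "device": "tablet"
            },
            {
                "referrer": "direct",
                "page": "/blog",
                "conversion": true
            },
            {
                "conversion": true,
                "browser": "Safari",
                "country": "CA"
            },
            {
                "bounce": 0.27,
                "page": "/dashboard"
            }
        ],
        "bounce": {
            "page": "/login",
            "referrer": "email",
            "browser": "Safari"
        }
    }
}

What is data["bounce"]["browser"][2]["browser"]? "Safari"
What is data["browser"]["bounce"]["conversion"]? False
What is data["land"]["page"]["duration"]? 528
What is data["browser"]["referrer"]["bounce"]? 0.86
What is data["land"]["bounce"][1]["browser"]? "Chrome"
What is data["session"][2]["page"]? 46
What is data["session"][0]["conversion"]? True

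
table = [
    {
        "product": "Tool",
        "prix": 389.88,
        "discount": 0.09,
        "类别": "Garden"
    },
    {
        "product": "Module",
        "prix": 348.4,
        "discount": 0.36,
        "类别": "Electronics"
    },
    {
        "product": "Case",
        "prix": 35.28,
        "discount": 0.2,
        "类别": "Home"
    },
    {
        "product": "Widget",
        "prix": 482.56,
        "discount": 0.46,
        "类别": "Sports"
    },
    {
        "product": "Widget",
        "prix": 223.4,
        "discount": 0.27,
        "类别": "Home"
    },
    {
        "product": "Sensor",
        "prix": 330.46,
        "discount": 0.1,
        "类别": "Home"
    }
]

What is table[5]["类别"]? "Home"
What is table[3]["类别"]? "Sports"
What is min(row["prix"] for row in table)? 35.28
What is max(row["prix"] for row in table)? 482.56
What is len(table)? 6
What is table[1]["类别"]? "Electronics"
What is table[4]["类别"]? "Home"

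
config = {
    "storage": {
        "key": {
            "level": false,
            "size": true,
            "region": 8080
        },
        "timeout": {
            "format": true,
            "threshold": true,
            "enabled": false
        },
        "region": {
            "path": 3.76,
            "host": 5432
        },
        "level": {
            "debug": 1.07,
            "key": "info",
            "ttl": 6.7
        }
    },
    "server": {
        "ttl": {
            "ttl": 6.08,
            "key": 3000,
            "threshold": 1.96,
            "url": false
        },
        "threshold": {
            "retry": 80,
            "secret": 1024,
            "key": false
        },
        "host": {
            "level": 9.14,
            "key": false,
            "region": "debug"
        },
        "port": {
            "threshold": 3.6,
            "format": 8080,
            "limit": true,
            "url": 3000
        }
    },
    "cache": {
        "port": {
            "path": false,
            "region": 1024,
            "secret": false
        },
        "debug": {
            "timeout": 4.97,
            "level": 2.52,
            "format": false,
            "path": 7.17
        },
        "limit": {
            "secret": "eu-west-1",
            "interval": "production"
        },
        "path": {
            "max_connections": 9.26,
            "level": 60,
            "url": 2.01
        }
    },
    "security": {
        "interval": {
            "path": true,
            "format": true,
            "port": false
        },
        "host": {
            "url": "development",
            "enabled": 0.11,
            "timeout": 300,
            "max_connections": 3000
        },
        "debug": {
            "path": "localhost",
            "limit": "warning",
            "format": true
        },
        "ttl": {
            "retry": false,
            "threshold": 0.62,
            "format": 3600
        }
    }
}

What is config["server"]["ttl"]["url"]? False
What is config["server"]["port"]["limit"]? True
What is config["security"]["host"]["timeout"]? 300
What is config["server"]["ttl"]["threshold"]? 1.96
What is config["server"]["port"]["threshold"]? 3.6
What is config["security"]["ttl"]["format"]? 3600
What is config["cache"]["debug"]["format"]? False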